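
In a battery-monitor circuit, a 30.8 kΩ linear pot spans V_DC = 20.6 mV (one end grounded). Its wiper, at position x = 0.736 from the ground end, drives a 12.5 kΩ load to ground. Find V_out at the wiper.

V_out ≈ 10.3 mV

The pot divides into 8.131 kΩ above the wiper and 22.67 kΩ below.
(x·R_p) ‖ R_L = 8.057 kΩ.
Then V_out = V_DC · 8.057/(8.131 + 8.057) = 10.25 mV.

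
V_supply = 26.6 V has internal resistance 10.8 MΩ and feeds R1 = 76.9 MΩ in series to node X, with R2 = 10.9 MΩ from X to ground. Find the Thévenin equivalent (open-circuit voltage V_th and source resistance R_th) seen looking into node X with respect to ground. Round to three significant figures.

R1' = 10.8 + 76.9 = 87.70 MΩ (source resistance + R1).
Open-circuit (no load on X): V_th = V_supply · R2/(R1' + R2) = 26.6 × 10.9/(87.70 + 10.9) = 2.941 V.
Zeroing V_supply shorts the top of R1' to ground, so R_th = R1' ‖ R2 = 9.695 MΩ.

V_th ≈ 2.94 V, R_th ≈ 9.70 MΩ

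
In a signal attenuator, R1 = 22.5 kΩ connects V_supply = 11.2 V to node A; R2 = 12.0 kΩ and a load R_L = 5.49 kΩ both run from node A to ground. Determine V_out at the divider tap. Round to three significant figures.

First combine the lower leg with the load: R2 ‖ R_L = 3.767 kΩ.
Then V_out = V_supply · R2'/(R1 + R2') = 11.2 × 3.767/26.27 = 1.606 V.

V_out ≈ 1.61 V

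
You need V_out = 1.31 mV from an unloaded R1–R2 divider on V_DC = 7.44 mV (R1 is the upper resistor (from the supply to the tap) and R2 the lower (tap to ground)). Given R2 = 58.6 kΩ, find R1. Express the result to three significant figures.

R1 ≈ 274 kΩ

Required fraction k = V_out/V_DC = 0.1761.
R1 = R2·(1/k − 1) = 58.6 × 4.679 = 274.2 kΩ.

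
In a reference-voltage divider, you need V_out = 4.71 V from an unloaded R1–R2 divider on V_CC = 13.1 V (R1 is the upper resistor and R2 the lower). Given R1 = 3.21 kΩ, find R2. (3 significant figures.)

R2 ≈ 1.80 kΩ

V_out/V_CC = R2/(R1+R2) = 0.3595.
Rearranging, R2 = R1·k/(1−k) = 3.21 × 0.5614 = 1.802 kΩ.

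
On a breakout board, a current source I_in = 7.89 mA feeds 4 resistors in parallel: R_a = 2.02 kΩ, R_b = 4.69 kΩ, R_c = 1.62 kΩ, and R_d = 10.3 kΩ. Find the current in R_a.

Conductances: ΣG = 1/2.02 + 1/4.69 + 1/1.62 + 1/10.3 = 1.423 (1/kΩ).
By the current-divider rule, I = I_in · G_k/ΣG = 7.89 × 0.3480 = 2.746 mA.

I ≈ 2.75 mA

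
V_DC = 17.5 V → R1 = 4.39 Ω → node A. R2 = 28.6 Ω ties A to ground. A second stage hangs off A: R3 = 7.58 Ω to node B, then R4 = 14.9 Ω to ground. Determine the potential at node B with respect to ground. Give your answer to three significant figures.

V_B ≈ 8.60 V

Looking into the second stage from A: R3 + R4 = 22.48 Ω appears in parallel with R2.
Effective lower resistance at A: R2 ‖ 22.48 = 12.59 Ω.
So V_A = 17.5 × 0.7414 = 12.97 V.
V_B = V_A × 0.6628 = 8.600 V.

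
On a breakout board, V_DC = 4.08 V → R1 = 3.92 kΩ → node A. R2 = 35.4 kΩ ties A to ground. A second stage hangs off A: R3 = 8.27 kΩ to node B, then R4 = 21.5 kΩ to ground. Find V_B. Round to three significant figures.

V_B ≈ 2.37 V

The second stage (R3 + R4 = 29.77 kΩ) loads node A in parallel with R2.
Effective lower resistance at A: R2 ‖ 29.77 = 16.17 kΩ.
So V_A = 4.08 × 0.8049 = 3.284 V.
Then the unloaded second divider: V_B = V_A × R4/(R3+R4) = 3.284 × 0.7222 = 2.372 V.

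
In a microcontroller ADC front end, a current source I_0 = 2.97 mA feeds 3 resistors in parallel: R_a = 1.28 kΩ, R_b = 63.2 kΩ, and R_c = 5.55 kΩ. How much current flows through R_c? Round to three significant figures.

I ≈ 0.548 mA

ΣG = 1/1.28 + 1/63.2 + 1/5.55 = 0.9773.
By the current-divider rule, I = I_0 · G_k/ΣG = 2.97 × 0.1844 = 0.5476 mA.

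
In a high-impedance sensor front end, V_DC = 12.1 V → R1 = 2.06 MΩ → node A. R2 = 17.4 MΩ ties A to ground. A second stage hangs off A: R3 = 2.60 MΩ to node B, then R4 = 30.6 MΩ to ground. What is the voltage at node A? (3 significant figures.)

The second stage (R3 + R4 = 33.20 MΩ) loads node A in parallel with R2.
R2 ‖ (R3+R4) = 11.42 MΩ.
V_A = 12.1 × 11.42/(2.06 + 11.42) = 10.25 V.

V_A ≈ 10.3 V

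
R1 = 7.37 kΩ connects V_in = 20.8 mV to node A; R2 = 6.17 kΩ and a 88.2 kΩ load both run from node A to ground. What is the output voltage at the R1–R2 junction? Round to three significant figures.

R2 ‖ R_L = (6.17 × 88.2)/(6.17 + 88.2) = 5.767 kΩ.
Then V_out = V_in · R2'/(R1 + R2') = 20.8 × 5.767/13.14 = 9.131 mV.

V_out ≈ 9.13 mV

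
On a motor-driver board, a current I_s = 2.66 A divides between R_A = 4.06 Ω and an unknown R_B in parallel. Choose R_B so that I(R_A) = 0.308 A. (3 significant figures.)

The fraction through R_A equals R_B/(R_A+R_B).
With f = 0.1158, R_B = R_A · f/(1−f) = 4.06 × 0.1310 = 0.5317 Ω.

R_B ≈ 0.532 Ω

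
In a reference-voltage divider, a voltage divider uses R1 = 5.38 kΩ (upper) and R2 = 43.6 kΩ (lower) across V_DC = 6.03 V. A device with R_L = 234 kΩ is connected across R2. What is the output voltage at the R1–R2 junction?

First combine the lower leg with the load: R2 ‖ R_L = 36.75 kΩ.
Voltage divider with the loaded lower leg: V_out = 6.03 × 36.75/(5.38 + 36.75) = 6.03 × 0.8723 = 5.260 V.

V_out ≈ 5.26 V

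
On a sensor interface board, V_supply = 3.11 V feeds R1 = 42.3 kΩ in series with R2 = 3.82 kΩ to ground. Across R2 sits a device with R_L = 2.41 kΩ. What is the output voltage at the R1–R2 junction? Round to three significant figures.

V_out ≈ 0.105 V

The load sits in parallel with R2, giving an effective lower resistance R2' = R2·R_L/(R2+R_L) = 1.478 kΩ.
Voltage divider with the loaded lower leg: V_out = 3.11 × 1.478/(42.3 + 1.478) = 3.11 × 0.03376 = 0.1050 V.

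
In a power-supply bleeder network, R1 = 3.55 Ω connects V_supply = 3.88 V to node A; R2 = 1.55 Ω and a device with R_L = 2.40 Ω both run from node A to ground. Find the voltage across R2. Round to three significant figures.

First combine the lower leg with the load: R2 ‖ R_L = 0.9418 Ω.
Voltage divider with the loaded lower leg: V_out = 3.88 × 0.9418/(3.55 + 0.9418) = 3.88 × 0.2097 = 0.8135 V.
(Unloaded it would be 1.18 V; the load pulls it down.)

V_out ≈ 0.814 V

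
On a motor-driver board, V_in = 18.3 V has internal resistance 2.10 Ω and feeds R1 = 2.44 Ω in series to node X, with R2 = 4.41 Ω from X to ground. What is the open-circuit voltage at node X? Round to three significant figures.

R1' = 2.10 + 2.44 = 4.540 Ω (source resistance + R1).
With X open, the divider is unloaded: V_th = 18.3 × 4.41/8.950 = 9.017 V.

V_th ≈ 9.02 V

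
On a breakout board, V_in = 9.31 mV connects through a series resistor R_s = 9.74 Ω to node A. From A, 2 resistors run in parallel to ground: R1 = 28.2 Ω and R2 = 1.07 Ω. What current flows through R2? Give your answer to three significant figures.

Parallel bank: R_p = 1/(1/28.2 + 1/1.07) = 1.031 Ω.
Node voltage V_A = V_in · R_p/(R_s + R_p) = 9.31 × 0.09571 = 0.8911 mV.
Branch current I = V_A/R2 = 0.8911/1.07 = 0.8328 mA.
(Check via current divider: I_total = 0.8644 mA; share G_k/ΣG = 0.9634 → same result.)

I ≈ 0.833 mA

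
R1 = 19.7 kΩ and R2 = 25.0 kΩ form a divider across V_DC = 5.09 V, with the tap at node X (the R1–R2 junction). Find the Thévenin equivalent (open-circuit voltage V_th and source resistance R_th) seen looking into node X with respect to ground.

Open-circuit (no load on X): V_th = V_DC · R2/(R1 + R2) = 5.09 × 25.0/(19.70 + 25.0) = 2.847 V.
With V_DC suppressed (replaced by a short), R_th = R1 ‖ R2 = (19.70 × 25.0)/(19.70 + 25.0) = 11.02 kΩ.

V_th ≈ 2.85 V, R_th ≈ 11.0 kΩ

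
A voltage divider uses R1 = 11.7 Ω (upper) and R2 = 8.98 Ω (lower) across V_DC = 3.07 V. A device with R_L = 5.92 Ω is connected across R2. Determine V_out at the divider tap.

V_out ≈ 0.717 V

First combine the lower leg with the load: R2 ‖ R_L = 3.568 Ω.
Then V_out = V_DC · R2'/(R1 + R2') = 3.07 × 3.568/15.27 = 0.7174 V.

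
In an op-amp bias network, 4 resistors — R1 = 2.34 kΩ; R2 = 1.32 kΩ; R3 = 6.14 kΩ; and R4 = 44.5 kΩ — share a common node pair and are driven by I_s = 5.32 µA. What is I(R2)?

Conductances: ΣG = 1/2.34 + 1/1.32 + 1/6.14 + 1/44.5 = 1.370 (1/kΩ).
R2 takes the fraction G_k/ΣG = 0.7576/1.370 = 0.5529, so I = 5.32 × 0.5529 = 2.941 µA.

I ≈ 2.94 µA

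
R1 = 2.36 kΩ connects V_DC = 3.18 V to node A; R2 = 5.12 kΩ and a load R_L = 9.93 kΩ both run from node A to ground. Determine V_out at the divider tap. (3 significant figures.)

R2 ‖ R_L = (5.12 × 9.93)/(5.12 + 9.93) = 3.378 kΩ.
Then V_out = V_DC · R2'/(R1 + R2') = 3.18 × 3.378/5.738 = 1.872 V.

V_out ≈ 1.87 V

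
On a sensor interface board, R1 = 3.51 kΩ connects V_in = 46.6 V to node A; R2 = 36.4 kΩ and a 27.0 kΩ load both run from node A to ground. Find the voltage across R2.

V_out ≈ 38.0 V

R2 ‖ R_L = (36.4 × 27.0)/(36.4 + 27.0) = 15.50 kΩ.
Now apply the divider: V_out = 46.6 × 0.8154 = 38.00 V.
(Unloaded it would be 42.5 V; the load pulls it down.)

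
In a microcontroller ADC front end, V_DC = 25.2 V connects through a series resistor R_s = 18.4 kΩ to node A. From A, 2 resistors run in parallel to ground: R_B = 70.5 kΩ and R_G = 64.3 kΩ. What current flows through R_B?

Equivalent of the parallel group: R_p = 33.63 kΩ.
V_A = 25.2 × 33.63/52.03 = 16.29 V.
I(R_B) = V_A / R_B = 16.29/70.5 = 0.2310 mA.
(Check via current divider: I_total = 0.4843 mA; share G_k/ΣG = 0.4770 → same result.)

I ≈ 0.231 mA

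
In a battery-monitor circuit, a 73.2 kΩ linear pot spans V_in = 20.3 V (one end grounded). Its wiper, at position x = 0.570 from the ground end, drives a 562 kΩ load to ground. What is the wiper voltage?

V_out ≈ 11.2 V

Lower segment x·R_p = 41.72 kΩ; upper segment (1−x)·R_p = 31.48 kΩ.
Lower segment in parallel with the load: 41.72 ‖ 562 = 38.84 kΩ.
Loaded-divider output: V_out = 20.3 × 0.5524 = 11.21 V.
(Unloaded: V_out = x·V_in = 11.6 V.)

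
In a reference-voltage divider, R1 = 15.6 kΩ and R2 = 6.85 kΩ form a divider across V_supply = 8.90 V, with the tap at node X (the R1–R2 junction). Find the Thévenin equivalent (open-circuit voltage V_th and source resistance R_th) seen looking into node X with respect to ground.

With X open, the divider is unloaded: V_th = 8.90 × 6.85/22.45 = 2.716 V.
Zeroing V_supply shorts the top of R1 to ground, so R_th = R1 ‖ R2 = 4.760 kΩ.

V_th ≈ 2.72 V, R_th ≈ 4.76 kΩ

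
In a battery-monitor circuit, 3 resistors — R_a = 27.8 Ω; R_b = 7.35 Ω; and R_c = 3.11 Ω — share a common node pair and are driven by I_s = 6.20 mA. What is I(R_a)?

ΣG = 1/27.8 + 1/7.35 + 1/3.11 = 0.4936.
Current divider: I(R_a) = I_s · G_k/ΣG = 6.20 × (0.03597/0.4936) = 6.20 × 0.07288 = 0.4519 mA.

I ≈ 0.452 mA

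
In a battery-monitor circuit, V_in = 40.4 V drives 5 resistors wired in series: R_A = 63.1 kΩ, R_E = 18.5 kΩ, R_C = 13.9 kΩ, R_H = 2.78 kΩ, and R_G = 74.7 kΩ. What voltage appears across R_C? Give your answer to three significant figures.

V ≈ 3.25 V

ΣR = 63.1 + 18.5 + 13.9 + 2.78 + 74.7 = 173.0 kΩ.
By the voltage-divider rule, V = 40.4 × 13.90/173.0 = 3.246 V.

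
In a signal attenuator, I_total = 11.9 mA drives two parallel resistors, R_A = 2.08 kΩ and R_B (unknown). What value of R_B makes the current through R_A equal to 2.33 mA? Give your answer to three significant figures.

R_B ≈ 0.506 kΩ

In a two-way split, I_A/I_total = R_B/(R_A + R_B).
With f = 0.1958, R_B = R_A · f/(1−f) = 2.08 × 0.2435 = 0.5064 kΩ.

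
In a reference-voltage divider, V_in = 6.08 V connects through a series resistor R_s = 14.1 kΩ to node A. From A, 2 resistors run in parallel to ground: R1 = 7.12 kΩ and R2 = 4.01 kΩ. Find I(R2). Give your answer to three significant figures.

Equivalent of the parallel group: R_p = 2.565 kΩ.
V_A by voltage divider: V_A = 6.08 × 2.565/(14.1 + 2.565) = 0.9359 V.
I(R2) = V_A / R2 = 0.9359/4.01 = 0.2334 mA.

I ≈ 0.233 mA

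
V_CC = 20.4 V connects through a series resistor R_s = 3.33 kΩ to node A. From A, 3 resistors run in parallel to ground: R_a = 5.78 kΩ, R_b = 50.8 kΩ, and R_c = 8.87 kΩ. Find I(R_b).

I ≈ 0.199 mA

Equivalent of the parallel group: R_p = 3.274 kΩ.
Node voltage V_A = V_CC · R_p/(R_s + R_p) = 20.4 × 0.4958 = 10.11 V.
Branch current I = V_A/R_b = 10.11/50.8 = 0.1991 mA.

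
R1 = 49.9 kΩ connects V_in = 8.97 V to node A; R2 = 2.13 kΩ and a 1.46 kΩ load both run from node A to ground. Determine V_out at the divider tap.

V_out ≈ 0.153 V

First combine the lower leg with the load: R2 ‖ R_L = 0.8662 kΩ.
Voltage divider with the loaded lower leg: V_out = 8.97 × 0.8662/(49.9 + 0.8662) = 8.97 × 0.01706 = 0.1531 V.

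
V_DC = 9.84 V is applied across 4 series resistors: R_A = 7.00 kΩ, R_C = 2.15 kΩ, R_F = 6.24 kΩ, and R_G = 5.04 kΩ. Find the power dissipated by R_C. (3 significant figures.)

Series current I = V_DC/ΣR = 9.84/20.43 = 0.4816 mA.
V(R_C) = I·R = 1.036 V; P = V·I = 1.036 × 0.4816 = 0.4988 mW.

P ≈ 0.499 mW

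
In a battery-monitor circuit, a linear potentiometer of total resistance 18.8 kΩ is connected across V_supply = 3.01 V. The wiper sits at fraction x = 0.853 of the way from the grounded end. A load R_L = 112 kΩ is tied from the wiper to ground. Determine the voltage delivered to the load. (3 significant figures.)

V_out ≈ 2.51 V

Split the track: R_lower = x·R_p = 16.04 kΩ, R_upper = (1−x)·R_p = 2.764 kΩ.
(x·R_p) ‖ R_L = 14.03 kΩ.
V_out = 3.01 × 14.03/(2.764 + 14.03) = 2.515 V.
(Unloaded: V_out = x·V_supply = 2.57 V.)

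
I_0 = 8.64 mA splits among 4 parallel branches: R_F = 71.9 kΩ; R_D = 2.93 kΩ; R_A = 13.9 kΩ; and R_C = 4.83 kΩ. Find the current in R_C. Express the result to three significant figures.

I ≈ 2.82 mA

Total conductance ΣG = 1/71.9 + 1/2.93 + 1/13.9 + 1/4.83 = 0.6342 (units of 1/kΩ).
R_C takes the fraction G_k/ΣG = 0.2070/0.6342 = 0.3265, so I = 8.64 × 0.3265 = 2.821 mA.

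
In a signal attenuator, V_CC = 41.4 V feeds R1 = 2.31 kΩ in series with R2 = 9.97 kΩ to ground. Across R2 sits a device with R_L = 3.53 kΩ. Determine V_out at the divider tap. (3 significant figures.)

R2 ‖ R_L = (9.97 × 3.53)/(9.97 + 3.53) = 2.607 kΩ.
Then V_out = V_CC · R2'/(R1 + R2') = 41.4 × 2.607/4.917 = 21.95 V.

V_out ≈ 22.0 V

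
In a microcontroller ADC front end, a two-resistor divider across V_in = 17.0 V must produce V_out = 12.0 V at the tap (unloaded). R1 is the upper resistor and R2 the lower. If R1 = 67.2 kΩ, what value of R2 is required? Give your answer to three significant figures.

R2 ≈ 161 kΩ

The divider ratio is R2/(R1+R2) = 12.0/17.0 = 0.7059.
So R2 = R1 · V_out/(V_in − V_out) = 67.2 × 12.0/(17.0 − 12.0) = 67.2 × 2.400 = 161.3 kΩ.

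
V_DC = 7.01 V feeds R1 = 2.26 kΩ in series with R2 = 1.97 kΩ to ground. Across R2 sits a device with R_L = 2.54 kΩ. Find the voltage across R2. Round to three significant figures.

V_out ≈ 2.31 V

The load sits in parallel with R2, giving an effective lower resistance R2' = R2·R_L/(R2+R_L) = 1.109 kΩ.
Then V_out = V_DC · R2'/(R1 + R2') = 7.01 × 1.109/3.369 = 2.308 V.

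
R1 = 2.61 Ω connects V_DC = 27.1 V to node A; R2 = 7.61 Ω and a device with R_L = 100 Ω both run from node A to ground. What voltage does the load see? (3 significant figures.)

R2 ‖ R_L = (7.61 × 100)/(7.61 + 100) = 7.072 Ω.
Then V_out = V_DC · R2'/(R1 + R2') = 27.1 × 7.072/9.682 = 19.79 V.
(Unloaded it would be 20.2 V; the load pulls it down.)

V_out ≈ 19.8 V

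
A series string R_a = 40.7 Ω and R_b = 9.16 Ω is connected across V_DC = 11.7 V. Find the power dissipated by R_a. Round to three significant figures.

P ≈ 2.24 W

ΣR = 49.86 Ω → I = 11.7/49.86 = 0.2347 A.
P(R_a) = I²·R_a = (0.2347)² × 40.7 = 2.241 W.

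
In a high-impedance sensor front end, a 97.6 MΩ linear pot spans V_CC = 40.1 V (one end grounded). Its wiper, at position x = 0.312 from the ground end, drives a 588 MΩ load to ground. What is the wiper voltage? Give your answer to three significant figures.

V_out ≈ 12.1 V

Lower segment x·R_p = 30.45 MΩ; upper segment (1−x)·R_p = 67.15 MΩ.
(x·R_p) ‖ R_L = 28.95 MΩ.
V_out = 40.1 × 28.95/(67.15 + 28.95) = 12.08 V.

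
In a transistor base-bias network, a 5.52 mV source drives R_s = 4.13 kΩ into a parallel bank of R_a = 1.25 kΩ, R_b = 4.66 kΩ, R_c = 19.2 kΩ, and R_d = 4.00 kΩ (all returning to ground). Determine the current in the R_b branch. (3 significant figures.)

I ≈ 0.184 µA

Equivalent of the parallel group: R_p = 0.7595 kΩ.
Node voltage V_A = V_in · R_p/(R_s + R_p) = 5.52 × 0.1553 = 0.8574 mV.
I(R_b) = V_A / R_b = 0.8574/4.66 = 0.1840 µA.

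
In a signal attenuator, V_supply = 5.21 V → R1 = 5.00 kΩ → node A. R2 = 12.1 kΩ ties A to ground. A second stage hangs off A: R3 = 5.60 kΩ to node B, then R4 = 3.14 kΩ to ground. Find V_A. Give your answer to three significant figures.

Looking into the second stage from A: R3 + R4 = 8.740 kΩ appears in parallel with R2.
R2 ‖ (R3+R4) = 5.075 kΩ.
V_A = 5.21 × 5.075/(5.00 + 5.075) = 2.624 V.

V_A ≈ 2.62 V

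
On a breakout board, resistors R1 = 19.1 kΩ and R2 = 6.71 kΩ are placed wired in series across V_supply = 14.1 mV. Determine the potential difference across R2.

Series total: ΣR = 19.1 + 6.71 = 25.81 kΩ.
V = V_supply · R/ΣR = 14.1 × 0.2600 = 3.666 mV.

V ≈ 3.67 mV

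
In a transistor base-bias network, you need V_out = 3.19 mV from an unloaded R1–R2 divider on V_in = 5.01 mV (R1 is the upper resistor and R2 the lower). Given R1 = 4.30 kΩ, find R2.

V_out/V_in = R2/(R1+R2) = 0.6367.
R2 = R1 · 0.6367/(1 − 0.6367) = 7.537 kΩ.

R2 ≈ 7.54 kΩ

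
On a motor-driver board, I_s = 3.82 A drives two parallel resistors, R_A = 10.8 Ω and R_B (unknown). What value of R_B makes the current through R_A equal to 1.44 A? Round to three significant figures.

R_B ≈ 6.53 Ω

The fraction through R_A equals R_B/(R_A+R_B).
With f = 0.3770, R_B = R_A · f/(1−f) = 10.8 × 0.6050 = 6.534 Ω.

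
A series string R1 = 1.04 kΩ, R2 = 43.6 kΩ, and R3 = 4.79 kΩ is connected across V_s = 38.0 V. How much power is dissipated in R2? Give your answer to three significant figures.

The common current is I = 38.0/49.43 = 0.7688 mA.
P = I²R = 0.5910 × 43.6 = 25.77 mW.

P ≈ 25.8 mW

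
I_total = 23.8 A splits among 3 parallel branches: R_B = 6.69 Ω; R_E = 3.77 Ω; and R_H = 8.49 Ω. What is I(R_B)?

ΣG = 1/6.69 + 1/3.77 + 1/8.49 = 0.5325.
R_B takes the fraction G_k/ΣG = 0.1495/0.5325 = 0.2807, so I = 23.8 × 0.2807 = 6.681 A.

I ≈ 6.68 A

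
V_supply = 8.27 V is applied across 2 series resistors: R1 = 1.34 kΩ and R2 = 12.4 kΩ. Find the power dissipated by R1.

The common current is I = 8.27/13.74 = 0.6019 mA.
P(R1) = I²·R1 = (0.6019)² × 1.34 = 0.4854 mW.

P ≈ 0.485 mW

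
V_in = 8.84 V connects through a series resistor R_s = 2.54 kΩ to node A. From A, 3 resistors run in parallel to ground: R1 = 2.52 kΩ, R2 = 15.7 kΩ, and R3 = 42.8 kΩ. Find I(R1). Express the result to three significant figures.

I ≈ 1.57 mA

Parallel bank: R_p = 1/(1/2.52 + 1/15.7 + 1/42.8) = 2.067 kΩ.
Node voltage V_A = V_in · R_p/(R_s + R_p) = 8.84 × 0.4486 = 3.966 V.
Branch current I = V_A/R1 = 3.966/2.52 = 1.574 mA.
(Check via current divider: I_total = 1.919 mA; share G_k/ΣG = 0.8201 → same result.)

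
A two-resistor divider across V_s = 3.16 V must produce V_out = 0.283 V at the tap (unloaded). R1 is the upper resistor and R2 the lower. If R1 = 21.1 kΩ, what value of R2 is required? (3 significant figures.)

R2 ≈ 2.08 kΩ

The divider ratio is R2/(R1+R2) = 0.283/3.16 = 0.08956.
R2 = R1 · 0.08956/(1 − 0.08956) = 2.076 kΩ.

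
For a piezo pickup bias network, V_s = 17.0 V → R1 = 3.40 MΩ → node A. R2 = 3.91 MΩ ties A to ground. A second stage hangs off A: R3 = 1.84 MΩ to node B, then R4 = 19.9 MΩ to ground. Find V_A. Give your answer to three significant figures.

V_A ≈ 8.39 V

Looking into the second stage from A: R3 + R4 = 21.74 MΩ appears in parallel with R2.
R2 ‖ (R3+R4) = 3.314 MΩ.
V_A = 17.0 × 3.314/(3.40 + 3.314) = 8.391 V.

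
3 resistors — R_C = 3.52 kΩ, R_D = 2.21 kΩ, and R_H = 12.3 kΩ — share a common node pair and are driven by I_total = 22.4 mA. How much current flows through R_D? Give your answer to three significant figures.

I ≈ 12.4 mA

Total conductance ΣG = 1/3.52 + 1/2.21 + 1/12.3 = 0.8179 (units of 1/kΩ).
R_D takes the fraction G_k/ΣG = 0.4525/0.8179 = 0.5532, so I = 22.4 × 0.5532 = 12.39 mA.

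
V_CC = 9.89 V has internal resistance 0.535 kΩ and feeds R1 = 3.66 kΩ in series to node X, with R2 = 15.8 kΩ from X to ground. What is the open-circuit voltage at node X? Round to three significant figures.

V_th ≈ 7.82 V

R1' = 0.535 + 3.66 = 4.195 kΩ (source resistance + R1).
Open-circuit (no load on X): V_th = V_CC · R2/(R1' + R2) = 9.89 × 15.8/(4.195 + 15.8) = 7.815 V.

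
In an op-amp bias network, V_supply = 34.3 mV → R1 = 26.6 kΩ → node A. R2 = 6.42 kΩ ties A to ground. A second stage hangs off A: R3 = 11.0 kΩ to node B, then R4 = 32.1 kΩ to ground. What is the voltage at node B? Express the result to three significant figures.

Node A sees R2 in parallel with the series input of stage 2, R3 + R4 = 43.10 kΩ.
Effective lower resistance at A: R2 ‖ 43.10 = 5.588 kΩ.
So V_A = 34.3 × 0.1736 = 5.954 mV.
V_B = V_A × 0.7448 = 4.435 mV.

V_B ≈ 4.43 mV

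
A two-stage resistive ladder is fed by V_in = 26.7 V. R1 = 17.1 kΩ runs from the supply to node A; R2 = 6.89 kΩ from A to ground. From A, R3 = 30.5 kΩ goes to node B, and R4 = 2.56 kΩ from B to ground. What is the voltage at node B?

Looking into the second stage from A: R3 + R4 = 33.06 kΩ appears in parallel with R2.
Effective lower resistance at A: R2 ‖ 33.06 = 5.702 kΩ.
V_A = 26.7 × 5.702/(17.1 + 5.702) = 6.677 V.
V_B = V_A × 0.07743 = 0.5170 V.

V_B ≈ 0.517 V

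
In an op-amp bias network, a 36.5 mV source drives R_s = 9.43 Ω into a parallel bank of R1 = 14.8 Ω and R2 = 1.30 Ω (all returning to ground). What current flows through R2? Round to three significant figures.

I ≈ 3.16 mA

Parallel bank: R_p = 1/(1/14.8 + 1/1.30) = 1.195 Ω.
Node voltage V_A = V_supply · R_p/(R_s + R_p) = 36.5 × 0.1125 = 4.105 mV.
I(R2) = V_A / R2 = 4.105/1.30 = 3.158 mA.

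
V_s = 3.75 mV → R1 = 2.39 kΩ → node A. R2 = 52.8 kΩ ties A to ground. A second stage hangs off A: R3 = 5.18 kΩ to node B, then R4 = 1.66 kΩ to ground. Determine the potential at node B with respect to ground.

The second stage (R3 + R4 = 6.840 kΩ) loads node A in parallel with R2.
Effective lower resistance at A: R2 ‖ 6.840 = 6.056 kΩ.
V_A = 3.75 × 6.056/(2.39 + 6.056) = 2.689 mV.
Then the unloaded second divider: V_B = V_A × R4/(R3+R4) = 2.689 × 0.2427 = 0.6525 mV.

V_B ≈ 0.653 mV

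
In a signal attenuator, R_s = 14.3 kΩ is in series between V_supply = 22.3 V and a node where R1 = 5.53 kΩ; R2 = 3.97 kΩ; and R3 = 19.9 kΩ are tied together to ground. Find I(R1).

I ≈ 0.510 mA

Combine the parallel branches: R_p = (1/5.53 + 1/3.97 + 1/19.9)⁻¹ = 2.071 kΩ.
V_A by voltage divider: V_A = 22.3 × 2.071/(14.3 + 2.071) = 2.820 V.
Branch current I = V_A/R1 = 2.820/5.53 = 0.5100 mA.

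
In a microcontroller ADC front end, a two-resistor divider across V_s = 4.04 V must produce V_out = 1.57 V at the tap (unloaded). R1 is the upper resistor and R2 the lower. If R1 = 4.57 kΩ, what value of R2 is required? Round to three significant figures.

Required fraction k = V_out/V_s = 0.3886.
So R2 = R1 · V_out/(V_s − V_out) = 4.57 × 1.57/(4.04 − 1.57) = 4.57 × 0.6356 = 2.905 kΩ.

R2 ≈ 2.90 kΩ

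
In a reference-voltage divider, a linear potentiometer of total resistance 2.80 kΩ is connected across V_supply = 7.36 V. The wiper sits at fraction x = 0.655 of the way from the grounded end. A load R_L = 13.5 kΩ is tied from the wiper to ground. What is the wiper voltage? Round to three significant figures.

The pot divides into 0.9660 kΩ above the wiper and 1.834 kΩ below.
(x·R_p) ‖ R_L = 1.615 kΩ.
Then V_out = V_supply · 1.615/(0.9660 + 1.615) = 4.605 V.

V_out ≈ 4.60 V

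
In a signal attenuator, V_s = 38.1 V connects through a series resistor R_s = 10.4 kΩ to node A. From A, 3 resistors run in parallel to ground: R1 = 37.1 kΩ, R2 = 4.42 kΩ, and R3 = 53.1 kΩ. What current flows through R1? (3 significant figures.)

I ≈ 0.268 mA

Equivalent of the parallel group: R_p = 3.676 kΩ.
V_A by voltage divider: V_A = 38.1 × 3.676/(10.4 + 3.676) = 9.950 V.
Branch current I = V_A/R1 = 9.950/37.1 = 0.2682 mA.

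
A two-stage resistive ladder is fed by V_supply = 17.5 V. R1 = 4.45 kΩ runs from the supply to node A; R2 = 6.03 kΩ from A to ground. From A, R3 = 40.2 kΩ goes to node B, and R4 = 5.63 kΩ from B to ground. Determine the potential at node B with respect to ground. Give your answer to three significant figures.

The second stage (R3 + R4 = 45.83 kΩ) loads node A in parallel with R2.
R2 ‖ (R3+R4) = 5.329 kΩ.
V_A = 17.5 × 5.329/(4.45 + 5.329) = 9.536 V.
V_B = V_A × 0.1228 = 1.172 V.

V_B ≈ 1.17 V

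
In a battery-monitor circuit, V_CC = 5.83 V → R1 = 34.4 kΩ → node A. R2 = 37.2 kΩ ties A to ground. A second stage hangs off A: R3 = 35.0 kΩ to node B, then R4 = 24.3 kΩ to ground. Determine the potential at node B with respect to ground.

V_B ≈ 0.954 V

Node A sees R2 in parallel with the series input of stage 2, R3 + R4 = 59.30 kΩ.
R2 ‖ (R3+R4) = 22.86 kΩ.
V_A = 5.83 × 22.86/(34.4 + 22.86) = 2.328 V.
Then the unloaded second divider: V_B = V_A × R4/(R3+R4) = 2.328 × 0.4098 = 0.9538 V.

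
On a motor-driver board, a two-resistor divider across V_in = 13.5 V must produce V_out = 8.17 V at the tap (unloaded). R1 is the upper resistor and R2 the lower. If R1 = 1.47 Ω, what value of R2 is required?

V_out/V_in = R2/(R1+R2) = 0.6052.
Rearranging, R2 = R1·k/(1−k) = 1.47 × 1.533 = 2.253 Ω.

R2 ≈ 2.25 Ω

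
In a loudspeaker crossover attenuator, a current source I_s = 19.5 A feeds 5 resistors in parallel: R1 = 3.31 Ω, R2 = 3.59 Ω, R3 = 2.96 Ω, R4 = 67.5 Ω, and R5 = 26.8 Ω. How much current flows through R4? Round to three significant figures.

I ≈ 0.298 A

ΣG = 1/3.31 + 1/3.59 + 1/2.96 + 1/67.5 + 1/26.8 = 0.9706.
By the current-divider rule, I = I_s · G_k/ΣG = 19.5 × 0.01526 = 0.2976 A.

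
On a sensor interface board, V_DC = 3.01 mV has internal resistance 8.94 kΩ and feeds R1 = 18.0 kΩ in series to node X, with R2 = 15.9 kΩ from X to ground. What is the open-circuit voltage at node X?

R1' = 8.94 + 18.0 = 26.94 kΩ (source resistance + R1).
Open-circuit (no load on X): V_th = V_DC · R2/(R1' + R2) = 3.01 × 15.9/(26.94 + 15.9) = 1.117 mV.

V_th ≈ 1.12 mV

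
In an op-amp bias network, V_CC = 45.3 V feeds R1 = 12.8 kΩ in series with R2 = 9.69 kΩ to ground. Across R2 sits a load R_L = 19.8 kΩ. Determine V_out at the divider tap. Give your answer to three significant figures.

V_out ≈ 15.3 V

The load sits in parallel with R2, giving an effective lower resistance R2' = R2·R_L/(R2+R_L) = 6.506 kΩ.
Voltage divider with the loaded lower leg: V_out = 45.3 × 6.506/(12.8 + 6.506) = 45.3 × 0.3370 = 15.27 V.
(Unloaded it would be 19.5 V; the load pulls it down.)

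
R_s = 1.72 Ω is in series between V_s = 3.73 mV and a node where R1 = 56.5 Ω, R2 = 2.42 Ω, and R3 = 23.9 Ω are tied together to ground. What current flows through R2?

Equivalent of the parallel group: R_p = 2.115 Ω.
Node voltage V_A = V_s · R_p/(R_s + R_p) = 3.73 × 0.5515 = 2.057 mV.
Branch current I = V_A/R2 = 2.057/2.42 = 0.8501 mA.

I ≈ 0.850 mA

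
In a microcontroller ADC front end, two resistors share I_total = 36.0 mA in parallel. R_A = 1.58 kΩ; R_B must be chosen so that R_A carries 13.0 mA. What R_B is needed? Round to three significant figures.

R_B ≈ 0.893 kΩ

Two-branch current divider: I_A = I_total · R_B/(R_A + R_B).
13.0/36.0 = R_B/(R_A + R_B) → R_B = R_A · (0.3611)/(1 − 0.3611) = 1.58 × 0.5652 = 0.8930 kΩ.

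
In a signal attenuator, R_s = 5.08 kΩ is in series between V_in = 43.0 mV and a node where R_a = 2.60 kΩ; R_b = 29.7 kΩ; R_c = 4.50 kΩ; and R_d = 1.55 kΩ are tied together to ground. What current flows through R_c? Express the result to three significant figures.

Equivalent of the parallel group: R_p = 0.7778 kΩ.
Node voltage V_A = V_in · R_p/(R_s + R_p) = 43.0 × 0.1328 = 5.710 mV.
Branch current I = V_A/R_c = 5.710/4.50 = 1.269 µA.
(Check via current divider: I_total = 7.341 µA; share G_k/ΣG = 0.1728 → same result.)

I ≈ 1.27 µA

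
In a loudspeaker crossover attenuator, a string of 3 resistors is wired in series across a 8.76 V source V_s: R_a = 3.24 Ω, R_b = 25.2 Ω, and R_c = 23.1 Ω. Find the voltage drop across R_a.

ΣR = 3.24 + 25.2 + 23.1 = 51.54 Ω.
By the voltage-divider rule, V = 8.76 × 3.240/51.54 = 0.5507 V.

V ≈ 0.551 V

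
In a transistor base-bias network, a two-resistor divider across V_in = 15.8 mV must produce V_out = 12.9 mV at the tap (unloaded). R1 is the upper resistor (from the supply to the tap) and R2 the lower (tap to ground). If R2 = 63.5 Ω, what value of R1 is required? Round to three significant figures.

Required fraction k = V_out/V_in = 0.8165.
R1 = R2·(1/k − 1) = 63.5 × 0.2248 = 14.28 Ω.

R1 ≈ 14.3 Ω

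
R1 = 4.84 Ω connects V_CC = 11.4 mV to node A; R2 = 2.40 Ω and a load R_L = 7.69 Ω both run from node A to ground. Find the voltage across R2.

V_out ≈ 3.13 mV

R2 ‖ R_L = (2.40 × 7.69)/(2.40 + 7.69) = 1.829 Ω.
Voltage divider with the loaded lower leg: V_out = 11.4 × 1.829/(4.84 + 1.829) = 11.4 × 0.2743 = 3.127 mV.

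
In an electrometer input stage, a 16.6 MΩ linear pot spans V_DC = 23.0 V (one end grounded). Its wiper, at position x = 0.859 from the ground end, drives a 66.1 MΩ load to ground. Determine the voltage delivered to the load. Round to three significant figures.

V_out ≈ 19.2 V

The pot divides into 2.341 MΩ above the wiper and 14.26 MΩ below.
(x·R_p) ‖ R_L = 11.73 MΩ.
Then V_out = V_DC · 11.73/(2.341 + 11.73) = 19.17 V.
(Unloaded: V_out = x·V_DC = 19.8 V.)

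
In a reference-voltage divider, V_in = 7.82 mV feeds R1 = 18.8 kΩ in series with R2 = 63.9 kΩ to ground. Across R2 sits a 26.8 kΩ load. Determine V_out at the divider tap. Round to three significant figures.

V_out ≈ 3.92 mV

First combine the lower leg with the load: R2 ‖ R_L = 18.88 kΩ.
Then V_out = V_in · R2'/(R1 + R2') = 7.82 × 18.88/37.68 = 3.918 mV.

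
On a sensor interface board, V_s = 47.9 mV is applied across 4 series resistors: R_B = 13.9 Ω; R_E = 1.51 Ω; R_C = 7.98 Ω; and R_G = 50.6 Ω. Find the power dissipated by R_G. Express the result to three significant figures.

P ≈ 21.2 µW

ΣR = 73.99 Ω → I = 47.9/73.99 = 0.6474 mA.
V(R_G) = I·R = 32.76 mV; P = V·I = 32.76 × 0.6474 = 21.21 µW.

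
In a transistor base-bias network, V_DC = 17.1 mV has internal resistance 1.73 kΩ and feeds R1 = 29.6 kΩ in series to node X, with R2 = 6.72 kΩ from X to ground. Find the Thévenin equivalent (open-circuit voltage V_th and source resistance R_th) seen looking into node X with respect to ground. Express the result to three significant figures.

V_th ≈ 3.02 mV, R_th ≈ 5.53 kΩ

R1' = 1.73 + 29.6 = 31.33 kΩ (source resistance + R1).
V_th is the unloaded tap voltage: V_DC · R2/(R1'+R2) = 17.1 × 0.1766 = 3.020 mV.
Looking into X with the source shorted: R_th = R1'·R2/(R1'+R2) = 31.33 × 6.72/38.05 = 5.533 kΩ.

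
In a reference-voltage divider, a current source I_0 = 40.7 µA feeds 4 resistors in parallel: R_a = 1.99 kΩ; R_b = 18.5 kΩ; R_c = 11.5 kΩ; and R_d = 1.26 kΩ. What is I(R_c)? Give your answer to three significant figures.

Total conductance ΣG = 1/1.99 + 1/18.5 + 1/11.5 + 1/1.26 = 1.437 (units of 1/kΩ).
By the current-divider rule, I = I_0 · G_k/ΣG = 40.7 × 0.06051 = 2.463 µA.

I ≈ 2.46 µA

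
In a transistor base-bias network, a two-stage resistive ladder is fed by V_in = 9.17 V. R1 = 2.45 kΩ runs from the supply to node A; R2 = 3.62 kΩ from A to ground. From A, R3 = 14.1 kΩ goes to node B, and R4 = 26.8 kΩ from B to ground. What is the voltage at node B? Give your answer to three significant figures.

The second stage (R3 + R4 = 40.90 kΩ) loads node A in parallel with R2.
R2 ‖ (R3+R4) = 3.326 kΩ.
First divider: V_A = V_in · 3.326/(2.45 + 3.326) = 5.280 V.
V_B = V_A × 0.6553 = 3.460 V.

V_B ≈ 3.46 V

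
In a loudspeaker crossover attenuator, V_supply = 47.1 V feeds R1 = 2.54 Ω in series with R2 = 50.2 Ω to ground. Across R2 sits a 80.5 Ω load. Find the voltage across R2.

R2 ‖ R_L = (50.2 × 80.5)/(50.2 + 80.5) = 30.92 Ω.
Then V_out = V_supply · R2'/(R1 + R2') = 47.1 × 30.92/33.46 = 43.52 V.
(Unloaded it would be 44.8 V; the load pulls it down.)

V_out ≈ 43.5 V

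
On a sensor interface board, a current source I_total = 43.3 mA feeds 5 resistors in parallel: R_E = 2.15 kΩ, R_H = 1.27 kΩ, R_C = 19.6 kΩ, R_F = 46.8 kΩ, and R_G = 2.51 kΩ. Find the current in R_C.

Total conductance ΣG = 1/2.15 + 1/1.27 + 1/19.6 + 1/46.8 + 1/2.51 = 1.723 (units of 1/kΩ).
By the current-divider rule, I = I_total · G_k/ΣG = 43.3 × 0.02961 = 1.282 mA.

I ≈ 1.28 mA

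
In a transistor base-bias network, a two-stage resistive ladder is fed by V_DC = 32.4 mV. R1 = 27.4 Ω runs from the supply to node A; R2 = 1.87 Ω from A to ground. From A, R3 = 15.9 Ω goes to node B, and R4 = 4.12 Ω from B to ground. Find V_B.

V_B ≈ 0.392 mV

Node A sees R2 in parallel with the series input of stage 2, R3 + R4 = 20.02 Ω.
Effective lower resistance at A: R2 ‖ 20.02 = 1.710 Ω.
First divider: V_A = V_DC · 1.710/(27.4 + 1.710) = 1.904 mV.
V_B = V_A × 0.2058 = 0.3917 mV.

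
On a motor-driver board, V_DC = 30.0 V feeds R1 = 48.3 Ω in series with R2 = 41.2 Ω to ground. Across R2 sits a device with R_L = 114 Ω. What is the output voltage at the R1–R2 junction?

First combine the lower leg with the load: R2 ‖ R_L = 30.26 Ω.
Then V_out = V_DC · R2'/(R1 + R2') = 30.0 × 30.26/78.56 = 11.56 V.

V_out ≈ 11.6 V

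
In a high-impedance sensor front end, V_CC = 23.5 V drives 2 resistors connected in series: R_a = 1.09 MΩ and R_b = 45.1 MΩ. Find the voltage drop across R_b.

Series total: ΣR = 1.09 + 45.1 = 46.19 MΩ.
Voltage divider: V = V_CC · (45.10 / 46.19) = 23.5 × 0.9764 = 22.95 V.

V ≈ 22.9 V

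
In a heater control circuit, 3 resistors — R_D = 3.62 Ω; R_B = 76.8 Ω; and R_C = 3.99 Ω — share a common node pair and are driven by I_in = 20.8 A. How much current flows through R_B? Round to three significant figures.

I ≈ 0.502 A

Conductances: ΣG = 1/3.62 + 1/76.8 + 1/3.99 = 0.5399 (1/Ω).
R_B takes the fraction G_k/ΣG = 0.01302/0.5399 = 0.02412, so I = 20.8 × 0.02412 = 0.5016 A.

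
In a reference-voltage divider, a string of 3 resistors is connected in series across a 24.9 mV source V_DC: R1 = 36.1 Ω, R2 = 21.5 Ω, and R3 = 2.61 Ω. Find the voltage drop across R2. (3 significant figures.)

V ≈ 8.89 mV

Series total: ΣR = 36.1 + 21.5 + 2.61 = 60.21 Ω.
By the voltage-divider rule, V = 24.9 × 21.50/60.21 = 8.891 mV.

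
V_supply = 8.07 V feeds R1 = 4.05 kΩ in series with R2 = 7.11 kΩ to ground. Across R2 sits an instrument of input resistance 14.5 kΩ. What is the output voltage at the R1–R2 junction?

First combine the lower leg with the load: R2 ‖ R_L = 4.771 kΩ.
Voltage divider with the loaded lower leg: V_out = 8.07 × 4.771/(4.05 + 4.771) = 8.07 × 0.5409 = 4.365 V.

V_out ≈ 4.36 V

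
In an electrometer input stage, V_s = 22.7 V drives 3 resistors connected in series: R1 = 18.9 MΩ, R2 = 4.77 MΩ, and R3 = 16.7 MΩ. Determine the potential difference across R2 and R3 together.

V ≈ 12.1 V

Series total: ΣR = 18.9 + 4.77 + 16.7 = 40.37 MΩ.
R_{R2..R3} = 4.77 + 16.7 = 21.47 MΩ.
Voltage divider: V = V_s · (21.47 / 40.37) = 22.7 × 0.5318 = 12.07 V.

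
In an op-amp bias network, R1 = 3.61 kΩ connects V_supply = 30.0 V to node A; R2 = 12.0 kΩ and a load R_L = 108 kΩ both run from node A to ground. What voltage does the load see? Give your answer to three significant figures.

First combine the lower leg with the load: R2 ‖ R_L = 10.80 kΩ.
Voltage divider with the loaded lower leg: V_out = 30.0 × 10.80/(3.61 + 10.80) = 30.0 × 0.7495 = 22.48 V.

V_out ≈ 22.5 V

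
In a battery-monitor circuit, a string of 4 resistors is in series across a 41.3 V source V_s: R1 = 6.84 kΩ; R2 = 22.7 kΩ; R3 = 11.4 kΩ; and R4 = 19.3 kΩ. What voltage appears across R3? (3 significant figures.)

V ≈ 7.82 V

Total series resistance ΣR = 6.84 + 22.7 + 11.4 + 19.3 = 60.24 kΩ.
Voltage divider: V = V_s · (11.40 / 60.24) = 41.3 × 0.1892 = 7.816 V.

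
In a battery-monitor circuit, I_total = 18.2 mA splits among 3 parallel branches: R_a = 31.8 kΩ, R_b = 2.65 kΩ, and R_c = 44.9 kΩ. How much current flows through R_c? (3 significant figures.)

ΣG = 1/31.8 + 1/2.65 + 1/44.9 = 0.4311.
By the current-divider rule, I = I_total · G_k/ΣG = 18.2 × 0.05167 = 0.9403 mA.

I ≈ 0.940 mA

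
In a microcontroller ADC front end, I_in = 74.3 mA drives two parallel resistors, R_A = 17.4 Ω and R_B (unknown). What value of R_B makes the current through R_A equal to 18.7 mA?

The fraction through R_A equals R_B/(R_A+R_B).
With f = 0.2517, R_B = R_A · f/(1−f) = 17.4 × 0.3363 = 5.852 Ω.

R_B ≈ 5.85 Ω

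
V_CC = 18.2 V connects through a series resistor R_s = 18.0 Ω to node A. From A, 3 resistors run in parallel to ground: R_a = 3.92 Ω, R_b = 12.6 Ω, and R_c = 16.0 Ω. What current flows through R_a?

I ≈ 0.570 A

Equivalent of the parallel group: R_p = 2.519 Ω.
V_A by voltage divider: V_A = 18.2 × 2.519/(18.0 + 2.519) = 2.234 V.
Branch current I = V_A/R_a = 2.234/3.92 = 0.5700 A.
(Equivalently: I_total = 0.8870 A, then current-divider fraction G_k/ΣG = 0.6426.)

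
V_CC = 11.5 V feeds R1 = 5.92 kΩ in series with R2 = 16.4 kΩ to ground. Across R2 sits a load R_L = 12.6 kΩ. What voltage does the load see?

The load sits in parallel with R2, giving an effective lower resistance R2' = R2·R_L/(R2+R_L) = 7.126 kΩ.
Voltage divider with the loaded lower leg: V_out = 11.5 × 7.126/(5.92 + 7.126) = 11.5 × 0.5462 = 6.281 V.

V_out ≈ 6.28 V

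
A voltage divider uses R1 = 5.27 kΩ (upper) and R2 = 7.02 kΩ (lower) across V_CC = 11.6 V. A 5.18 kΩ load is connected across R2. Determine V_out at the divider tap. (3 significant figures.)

V_out ≈ 4.19 V

First combine the lower leg with the load: R2 ‖ R_L = 2.981 kΩ.
Now apply the divider: V_out = 11.6 × 0.3613 = 4.191 V.
(Unloaded it would be 6.63 V; the load pulls it down.)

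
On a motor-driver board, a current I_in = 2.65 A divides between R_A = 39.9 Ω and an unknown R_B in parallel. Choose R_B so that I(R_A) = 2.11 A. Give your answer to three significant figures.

R_B ≈ 156 Ω

In a two-way split, I_A/I_in = R_B/(R_A + R_B).
With f = 0.7962, R_B = R_A · f/(1−f) = 39.9 × 3.907 = 155.9 Ω.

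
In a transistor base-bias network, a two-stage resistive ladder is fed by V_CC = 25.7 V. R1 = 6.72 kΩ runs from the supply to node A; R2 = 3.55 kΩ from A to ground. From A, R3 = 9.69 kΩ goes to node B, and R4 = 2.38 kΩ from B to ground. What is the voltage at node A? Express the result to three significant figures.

V_A ≈ 7.45 V

The second stage (R3 + R4 = 12.07 kΩ) loads node A in parallel with R2.
Effective lower resistance at A: R2 ‖ 12.07 = 2.743 kΩ.
V_A = 25.7 × 2.743/(6.72 + 2.743) = 7.450 V.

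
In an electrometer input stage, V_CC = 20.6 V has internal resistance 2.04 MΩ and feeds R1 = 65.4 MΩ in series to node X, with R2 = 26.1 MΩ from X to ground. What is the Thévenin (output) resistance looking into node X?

R_th ≈ 18.8 MΩ

R1' = 2.04 + 65.4 = 67.44 MΩ (source resistance + R1).
Zeroing V_CC shorts the top of R1' to ground, so R_th = R1' ‖ R2 = 18.82 MΩ.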